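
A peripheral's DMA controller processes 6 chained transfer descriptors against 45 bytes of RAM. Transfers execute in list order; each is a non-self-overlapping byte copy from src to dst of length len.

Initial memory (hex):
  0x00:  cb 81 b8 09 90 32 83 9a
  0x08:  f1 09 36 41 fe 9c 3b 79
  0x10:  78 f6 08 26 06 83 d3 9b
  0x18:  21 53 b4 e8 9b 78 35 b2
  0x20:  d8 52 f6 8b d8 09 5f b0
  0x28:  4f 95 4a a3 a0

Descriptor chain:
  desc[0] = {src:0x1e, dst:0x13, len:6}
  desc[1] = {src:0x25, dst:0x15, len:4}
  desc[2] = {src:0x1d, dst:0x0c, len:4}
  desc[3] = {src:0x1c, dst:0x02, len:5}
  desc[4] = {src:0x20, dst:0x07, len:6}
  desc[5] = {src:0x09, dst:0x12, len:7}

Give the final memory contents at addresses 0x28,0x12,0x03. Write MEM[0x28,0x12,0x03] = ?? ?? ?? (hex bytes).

D0: mem[0x13..0x18] <- [35 b2 d8 52 f6 8b]
D1: mem[0x15..0x18] <- [09 5f b0 4f]
D2: mem[0x0c..0x0f] <- [78 35 b2 d8]
D3: mem[0x02..0x06] <- [9b 78 35 b2 d8]
D4: mem[0x07..0x0c] <- [d8 52 f6 8b d8 09]
D5: mem[0x12..0x18] <- [f6 8b d8 09 35 b2 d8]
query mem[0x28]=0x4f, mem[0x12]=0xf6, mem[0x03]=0x78

MEM[0x28,0x12,0x03] = 4f f6 78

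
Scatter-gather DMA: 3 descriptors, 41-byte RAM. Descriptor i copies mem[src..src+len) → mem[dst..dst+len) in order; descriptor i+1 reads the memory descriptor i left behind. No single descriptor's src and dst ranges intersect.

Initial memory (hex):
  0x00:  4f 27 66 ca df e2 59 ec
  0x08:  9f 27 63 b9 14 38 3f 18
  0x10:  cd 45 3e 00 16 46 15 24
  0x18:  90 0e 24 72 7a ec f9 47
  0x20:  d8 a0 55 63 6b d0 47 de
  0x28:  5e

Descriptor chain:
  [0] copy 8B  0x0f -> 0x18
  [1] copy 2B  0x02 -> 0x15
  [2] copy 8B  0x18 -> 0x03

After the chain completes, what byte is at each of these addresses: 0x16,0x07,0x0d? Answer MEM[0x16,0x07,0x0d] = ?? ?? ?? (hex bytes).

MEM[0x16,0x07,0x0d] = ca 00 38

[0] 0x0f->0x18 len=8 : 18 cd 45 3e 00 16 46 15
[1] 0x02->0x15 len=2 : 66 ca
[2] 0x18->0x03 len=8 : 18 cd 45 3e 00 16 46 15
query mem[0x16]=0xca, mem[0x07]=0x00, mem[0x0d]=0x38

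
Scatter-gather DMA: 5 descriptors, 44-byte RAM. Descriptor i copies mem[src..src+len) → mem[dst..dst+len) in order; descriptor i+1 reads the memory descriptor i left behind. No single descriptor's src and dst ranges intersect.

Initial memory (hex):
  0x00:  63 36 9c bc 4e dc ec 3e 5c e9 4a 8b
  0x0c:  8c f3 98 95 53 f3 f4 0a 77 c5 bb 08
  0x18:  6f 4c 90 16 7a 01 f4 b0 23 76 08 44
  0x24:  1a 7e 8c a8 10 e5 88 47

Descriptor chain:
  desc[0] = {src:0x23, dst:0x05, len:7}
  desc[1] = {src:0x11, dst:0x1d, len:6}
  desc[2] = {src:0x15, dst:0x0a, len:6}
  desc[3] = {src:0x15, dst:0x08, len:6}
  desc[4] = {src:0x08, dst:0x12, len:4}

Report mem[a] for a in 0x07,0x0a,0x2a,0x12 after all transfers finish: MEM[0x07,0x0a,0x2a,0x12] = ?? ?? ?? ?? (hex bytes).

  after D0: wrote 7B at 0x05 = 441a7e8ca810e5
  after D1: wrote 6B at 0x1d = f3f40a77c5bb
  after D2: wrote 6B at 0x0a = c5bb086f4c90
  after D3: wrote 6B at 0x08 = c5bb086f4c90
  after D4: wrote 4B at 0x12 = c5bb086f
query mem[0x07]=0x7e, mem[0x0a]=0x08, mem[0x2a]=0x88, mem[0x12]=0xc5

MEM[0x07,0x0a,0x2a,0x12] = 7e 08 88 c5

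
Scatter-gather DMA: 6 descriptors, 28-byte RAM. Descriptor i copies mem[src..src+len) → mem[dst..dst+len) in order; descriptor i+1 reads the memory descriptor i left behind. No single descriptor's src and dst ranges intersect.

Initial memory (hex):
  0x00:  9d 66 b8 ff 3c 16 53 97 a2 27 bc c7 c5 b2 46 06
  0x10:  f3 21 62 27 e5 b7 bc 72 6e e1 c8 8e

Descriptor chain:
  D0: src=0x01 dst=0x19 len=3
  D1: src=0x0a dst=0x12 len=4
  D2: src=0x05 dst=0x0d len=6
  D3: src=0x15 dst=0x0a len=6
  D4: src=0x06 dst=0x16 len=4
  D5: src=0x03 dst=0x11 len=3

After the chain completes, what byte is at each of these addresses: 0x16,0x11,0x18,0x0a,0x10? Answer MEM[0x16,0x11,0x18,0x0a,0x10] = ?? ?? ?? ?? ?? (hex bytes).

D0: mem[0x19..0x1b] <- [66 b8 ff]
D1: mem[0x12..0x15] <- [bc c7 c5 b2]
D2: mem[0x0d..0x12] <- [16 53 97 a2 27 bc]
D3: mem[0x0a..0x0f] <- [b2 bc 72 6e 66 b8]
D4: mem[0x16..0x19] <- [53 97 a2 27]
D5: mem[0x11..0x13] <- [ff 3c 16]
query mem[0x16]=0x53, mem[0x11]=0xff, mem[0x18]=0xa2, mem[0x0a]=0xb2, mem[0x10]=0xa2

MEM[0x16,0x11,0x18,0x0a,0x10] = 53 ff a2 b2 a2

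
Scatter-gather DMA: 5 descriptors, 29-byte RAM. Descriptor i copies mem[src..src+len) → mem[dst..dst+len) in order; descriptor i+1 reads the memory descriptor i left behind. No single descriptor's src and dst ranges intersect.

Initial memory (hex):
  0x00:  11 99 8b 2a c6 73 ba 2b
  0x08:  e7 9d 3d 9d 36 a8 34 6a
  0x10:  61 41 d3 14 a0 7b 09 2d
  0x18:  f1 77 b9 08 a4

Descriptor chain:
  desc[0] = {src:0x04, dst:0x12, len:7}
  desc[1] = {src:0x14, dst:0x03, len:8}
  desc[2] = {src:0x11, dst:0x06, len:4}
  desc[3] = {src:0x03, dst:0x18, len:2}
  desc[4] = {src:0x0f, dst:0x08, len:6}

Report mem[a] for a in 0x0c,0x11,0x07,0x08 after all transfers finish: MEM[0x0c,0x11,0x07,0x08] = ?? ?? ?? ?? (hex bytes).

MEM[0x0c,0x11,0x07,0x08] = 73 41 c6 6a

#0 dst[0x12+7] := {0xc6,0x73,0xba,0x2b,0xe7,0x9d,0x3d}
#1 dst[0x03+8] := {0xba,0x2b,0xe7,0x9d,0x3d,0x77,0xb9,0x08}
#2 dst[0x06+4] := {0x41,0xc6,0x73,0xba}
#3 dst[0x18+2] := {0xba,0x2b}
#4 dst[0x08+6] := {0x6a,0x61,0x41,0xc6,0x73,0xba}
query mem[0x0c]=0x73, mem[0x11]=0x41, mem[0x07]=0xc6, mem[0x08]=0x6a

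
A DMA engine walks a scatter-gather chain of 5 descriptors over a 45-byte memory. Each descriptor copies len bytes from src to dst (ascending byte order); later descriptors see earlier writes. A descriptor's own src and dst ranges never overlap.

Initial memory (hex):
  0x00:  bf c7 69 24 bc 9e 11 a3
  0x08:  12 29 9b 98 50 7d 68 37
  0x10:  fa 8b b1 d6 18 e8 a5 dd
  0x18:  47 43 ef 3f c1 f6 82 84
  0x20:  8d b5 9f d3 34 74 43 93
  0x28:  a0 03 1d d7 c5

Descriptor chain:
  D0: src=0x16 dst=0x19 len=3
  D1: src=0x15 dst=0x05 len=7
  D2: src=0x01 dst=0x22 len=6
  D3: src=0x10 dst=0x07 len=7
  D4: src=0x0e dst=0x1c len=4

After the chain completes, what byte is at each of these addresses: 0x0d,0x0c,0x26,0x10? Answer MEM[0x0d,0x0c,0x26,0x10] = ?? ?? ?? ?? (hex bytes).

#0 dst[0x19+3] := {0xa5,0xdd,0x47}
#1 dst[0x05+7] := {0xe8,0xa5,0xdd,0x47,0xa5,0xdd,0x47}
#2 dst[0x22+6] := {0xc7,0x69,0x24,0xbc,0xe8,0xa5}
#3 dst[0x07+7] := {0xfa,0x8b,0xb1,0xd6,0x18,0xe8,0xa5}
#4 dst[0x1c+4] := {0x68,0x37,0xfa,0x8b}
query mem[0x0d]=0xa5, mem[0x0c]=0xe8, mem[0x26]=0xe8, mem[0x10]=0xfa

MEM[0x0d,0x0c,0x26,0x10] = a5 e8 e8 fa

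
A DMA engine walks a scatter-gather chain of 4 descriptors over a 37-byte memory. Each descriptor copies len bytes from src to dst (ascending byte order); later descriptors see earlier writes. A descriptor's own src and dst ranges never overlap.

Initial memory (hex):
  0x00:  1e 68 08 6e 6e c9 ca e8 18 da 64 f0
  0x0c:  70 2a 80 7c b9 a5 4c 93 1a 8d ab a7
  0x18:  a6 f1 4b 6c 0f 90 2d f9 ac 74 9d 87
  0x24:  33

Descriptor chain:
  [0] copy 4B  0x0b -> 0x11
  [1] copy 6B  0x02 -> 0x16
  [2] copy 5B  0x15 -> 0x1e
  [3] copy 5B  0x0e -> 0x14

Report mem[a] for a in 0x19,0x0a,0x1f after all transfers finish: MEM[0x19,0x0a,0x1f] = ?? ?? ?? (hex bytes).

#0 dst[0x11+4] := {0xf0,0x70,0x2a,0x80}
#1 dst[0x16+6] := {0x08,0x6e,0x6e,0xc9,0xca,0xe8}
#2 dst[0x1e+5] := {0x8d,0x08,0x6e,0x6e,0xc9}
#3 dst[0x14+5] := {0x80,0x7c,0xb9,0xf0,0x70}
query mem[0x19]=0xc9, mem[0x0a]=0x64, mem[0x1f]=0x08

MEM[0x19,0x0a,0x1f] = c9 64 08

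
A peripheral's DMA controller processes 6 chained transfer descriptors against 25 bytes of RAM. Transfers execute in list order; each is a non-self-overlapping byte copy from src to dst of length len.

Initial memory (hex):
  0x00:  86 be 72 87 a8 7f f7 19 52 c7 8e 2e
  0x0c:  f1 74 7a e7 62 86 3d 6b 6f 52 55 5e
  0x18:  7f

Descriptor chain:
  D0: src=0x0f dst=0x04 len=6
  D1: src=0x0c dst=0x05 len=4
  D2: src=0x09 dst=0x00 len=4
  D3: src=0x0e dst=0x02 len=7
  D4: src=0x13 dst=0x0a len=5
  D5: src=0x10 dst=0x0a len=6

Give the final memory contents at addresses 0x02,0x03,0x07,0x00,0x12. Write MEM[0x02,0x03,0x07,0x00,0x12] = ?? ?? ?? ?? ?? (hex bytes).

MEM[0x02,0x03,0x07,0x00,0x12] = 7a e7 6b 6f 3d

D0: mem[0x04..0x09] <- [e7 62 86 3d 6b 6f]
D1: mem[0x05..0x08] <- [f1 74 7a e7]
D2: mem[0x00..0x03] <- [6f 8e 2e f1]
D3: mem[0x02..0x08] <- [7a e7 62 86 3d 6b 6f]
D4: mem[0x0a..0x0e] <- [6b 6f 52 55 5e]
D5: mem[0x0a..0x0f] <- [62 86 3d 6b 6f 52]
query mem[0x02]=0x7a, mem[0x03]=0xe7, mem[0x07]=0x6b, mem[0x00]=0x6f, mem[0x12]=0x3d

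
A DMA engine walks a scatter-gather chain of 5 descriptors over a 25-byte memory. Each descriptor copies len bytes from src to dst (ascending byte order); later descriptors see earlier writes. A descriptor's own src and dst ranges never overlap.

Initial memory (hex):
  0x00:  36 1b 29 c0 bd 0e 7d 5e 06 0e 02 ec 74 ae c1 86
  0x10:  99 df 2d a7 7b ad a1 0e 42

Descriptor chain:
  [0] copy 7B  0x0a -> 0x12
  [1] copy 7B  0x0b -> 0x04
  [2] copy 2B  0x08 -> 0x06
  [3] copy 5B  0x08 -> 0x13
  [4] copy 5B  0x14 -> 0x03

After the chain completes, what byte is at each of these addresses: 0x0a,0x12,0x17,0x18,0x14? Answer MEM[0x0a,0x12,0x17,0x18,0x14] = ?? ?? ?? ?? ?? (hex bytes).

  after D0: wrote 7B at 0x12 = 02ec74aec18699
  after D1: wrote 7B at 0x04 = ec74aec18699df
  after D2: wrote 2B at 0x06 = 8699
  after D3: wrote 5B at 0x13 = 8699dfec74
  after D4: wrote 5B at 0x03 = 99dfec7499
query mem[0x0a]=0xdf, mem[0x12]=0x02, mem[0x17]=0x74, mem[0x18]=0x99, mem[0x14]=0x99

MEM[0x0a,0x12,0x17,0x18,0x14] = df 02 74 99 99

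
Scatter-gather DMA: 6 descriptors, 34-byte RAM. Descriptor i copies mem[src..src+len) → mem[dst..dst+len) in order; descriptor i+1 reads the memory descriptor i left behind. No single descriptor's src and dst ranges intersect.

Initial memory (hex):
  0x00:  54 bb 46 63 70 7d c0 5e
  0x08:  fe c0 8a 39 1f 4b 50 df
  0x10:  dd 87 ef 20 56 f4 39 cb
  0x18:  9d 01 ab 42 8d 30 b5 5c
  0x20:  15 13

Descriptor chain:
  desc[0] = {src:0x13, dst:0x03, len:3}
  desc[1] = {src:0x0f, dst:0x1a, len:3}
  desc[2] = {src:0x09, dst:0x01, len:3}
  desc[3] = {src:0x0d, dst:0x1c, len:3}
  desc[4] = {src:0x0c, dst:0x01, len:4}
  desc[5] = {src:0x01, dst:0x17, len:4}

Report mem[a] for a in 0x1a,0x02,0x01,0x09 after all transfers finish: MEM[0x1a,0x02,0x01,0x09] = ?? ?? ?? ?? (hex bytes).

MEM[0x1a,0x02,0x01,0x09] = df 4b 1f c0

#0 dst[0x03+3] := {0x20,0x56,0xf4}
#1 dst[0x1a+3] := {0xdf,0xdd,0x87}
#2 dst[0x01+3] := {0xc0,0x8a,0x39}
#3 dst[0x1c+3] := {0x4b,0x50,0xdf}
#4 dst[0x01+4] := {0x1f,0x4b,0x50,0xdf}
#5 dst[0x17+4] := {0x1f,0x4b,0x50,0xdf}
query mem[0x1a]=0xdf, mem[0x02]=0x4b, mem[0x01]=0x1f, mem[0x09]=0xc0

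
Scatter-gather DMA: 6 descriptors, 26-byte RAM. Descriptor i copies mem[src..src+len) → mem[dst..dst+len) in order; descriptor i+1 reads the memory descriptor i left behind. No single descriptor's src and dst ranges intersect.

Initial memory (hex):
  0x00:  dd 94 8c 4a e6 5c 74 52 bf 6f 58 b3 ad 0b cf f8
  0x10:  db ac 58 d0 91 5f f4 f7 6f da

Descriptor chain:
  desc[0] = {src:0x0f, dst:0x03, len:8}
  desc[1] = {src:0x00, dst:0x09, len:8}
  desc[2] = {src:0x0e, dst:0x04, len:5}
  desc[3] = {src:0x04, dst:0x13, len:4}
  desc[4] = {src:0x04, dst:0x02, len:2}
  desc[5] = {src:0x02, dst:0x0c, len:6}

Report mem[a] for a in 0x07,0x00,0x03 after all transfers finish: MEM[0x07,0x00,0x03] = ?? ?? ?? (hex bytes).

D0: mem[0x03..0x0a] <- [f8 db ac 58 d0 91 5f f4]
D1: mem[0x09..0x10] <- [dd 94 8c f8 db ac 58 d0]
D2: mem[0x04..0x08] <- [ac 58 d0 ac 58]
D3: mem[0x13..0x16] <- [ac 58 d0 ac]
D4: mem[0x02..0x03] <- [ac 58]
D5: mem[0x0c..0x11] <- [ac 58 ac 58 d0 ac]
query mem[0x07]=0xac, mem[0x00]=0xdd, mem[0x03]=0x58

MEM[0x07,0x00,0x03] = ac dd 58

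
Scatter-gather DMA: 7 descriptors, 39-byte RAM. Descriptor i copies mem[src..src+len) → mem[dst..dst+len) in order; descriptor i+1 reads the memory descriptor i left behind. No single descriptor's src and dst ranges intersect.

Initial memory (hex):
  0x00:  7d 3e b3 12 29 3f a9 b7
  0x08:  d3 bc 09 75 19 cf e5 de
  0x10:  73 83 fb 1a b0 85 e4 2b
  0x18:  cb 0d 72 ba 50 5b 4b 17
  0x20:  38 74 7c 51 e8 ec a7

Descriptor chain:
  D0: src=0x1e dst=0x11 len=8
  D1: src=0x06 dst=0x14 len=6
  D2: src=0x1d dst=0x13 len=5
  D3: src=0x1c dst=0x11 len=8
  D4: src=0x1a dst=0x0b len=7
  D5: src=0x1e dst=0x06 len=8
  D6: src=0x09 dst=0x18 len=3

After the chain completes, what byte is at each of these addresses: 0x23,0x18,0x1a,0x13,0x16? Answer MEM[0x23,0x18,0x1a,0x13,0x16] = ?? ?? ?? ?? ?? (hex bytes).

D0: mem[0x11..0x18] <- [4b 17 38 74 7c 51 e8 ec]
D1: mem[0x14..0x19] <- [a9 b7 d3 bc 09 75]
D2: mem[0x13..0x17] <- [5b 4b 17 38 74]
D3: mem[0x11..0x18] <- [50 5b 4b 17 38 74 7c 51]
D4: mem[0x0b..0x11] <- [72 ba 50 5b 4b 17 38]
D5: mem[0x06..0x0d] <- [4b 17 38 74 7c 51 e8 ec]
D6: mem[0x18..0x1a] <- [74 7c 51]
query mem[0x23]=0x51, mem[0x18]=0x74, mem[0x1a]=0x51, mem[0x13]=0x4b, mem[0x16]=0x74

MEM[0x23,0x18,0x1a,0x13,0x16] = 51 74 51 4b 74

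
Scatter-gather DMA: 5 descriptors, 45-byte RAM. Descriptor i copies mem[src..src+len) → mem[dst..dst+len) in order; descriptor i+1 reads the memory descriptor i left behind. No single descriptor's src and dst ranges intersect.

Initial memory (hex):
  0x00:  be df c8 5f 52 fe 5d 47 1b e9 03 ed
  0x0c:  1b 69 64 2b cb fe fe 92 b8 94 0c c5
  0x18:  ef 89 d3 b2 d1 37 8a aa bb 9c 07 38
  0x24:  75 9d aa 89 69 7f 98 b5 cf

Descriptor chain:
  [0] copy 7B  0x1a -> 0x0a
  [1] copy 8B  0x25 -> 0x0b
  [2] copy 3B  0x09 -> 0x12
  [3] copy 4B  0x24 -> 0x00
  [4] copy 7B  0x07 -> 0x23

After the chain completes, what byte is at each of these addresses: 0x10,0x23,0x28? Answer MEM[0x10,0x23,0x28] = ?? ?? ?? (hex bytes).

MEM[0x10,0x23,0x28] = 98 47 aa

[0] 0x1a->0x0a len=7 : d3 b2 d1 37 8a aa bb
[1] 0x25->0x0b len=8 : 9d aa 89 69 7f 98 b5 cf
[2] 0x09->0x12 len=3 : e9 d3 9d
[3] 0x24->0x00 len=4 : 75 9d aa 89
[4] 0x07->0x23 len=7 : 47 1b e9 d3 9d aa 89
query mem[0x10]=0x98, mem[0x23]=0x47, mem[0x28]=0xaa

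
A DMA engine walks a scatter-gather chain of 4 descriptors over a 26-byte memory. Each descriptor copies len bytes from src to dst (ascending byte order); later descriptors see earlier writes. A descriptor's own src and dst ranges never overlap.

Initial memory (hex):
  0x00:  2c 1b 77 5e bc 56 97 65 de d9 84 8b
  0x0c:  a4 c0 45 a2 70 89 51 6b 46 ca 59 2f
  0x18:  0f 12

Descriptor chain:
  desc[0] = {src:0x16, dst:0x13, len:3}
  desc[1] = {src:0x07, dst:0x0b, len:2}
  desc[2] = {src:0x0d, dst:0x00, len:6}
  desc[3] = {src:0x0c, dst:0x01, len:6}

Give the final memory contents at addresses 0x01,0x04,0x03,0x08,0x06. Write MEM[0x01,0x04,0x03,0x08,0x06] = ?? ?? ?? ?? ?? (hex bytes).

MEM[0x01,0x04,0x03,0x08,0x06] = de a2 45 de 89

[0] 0x16->0x13 len=3 : 59 2f 0f
[1] 0x07->0x0b len=2 : 65 de
[2] 0x0d->0x00 len=6 : c0 45 a2 70 89 51
[3] 0x0c->0x01 len=6 : de c0 45 a2 70 89
query mem[0x01]=0xde, mem[0x04]=0xa2, mem[0x03]=0x45, mem[0x08]=0xde, mem[0x06]=0x89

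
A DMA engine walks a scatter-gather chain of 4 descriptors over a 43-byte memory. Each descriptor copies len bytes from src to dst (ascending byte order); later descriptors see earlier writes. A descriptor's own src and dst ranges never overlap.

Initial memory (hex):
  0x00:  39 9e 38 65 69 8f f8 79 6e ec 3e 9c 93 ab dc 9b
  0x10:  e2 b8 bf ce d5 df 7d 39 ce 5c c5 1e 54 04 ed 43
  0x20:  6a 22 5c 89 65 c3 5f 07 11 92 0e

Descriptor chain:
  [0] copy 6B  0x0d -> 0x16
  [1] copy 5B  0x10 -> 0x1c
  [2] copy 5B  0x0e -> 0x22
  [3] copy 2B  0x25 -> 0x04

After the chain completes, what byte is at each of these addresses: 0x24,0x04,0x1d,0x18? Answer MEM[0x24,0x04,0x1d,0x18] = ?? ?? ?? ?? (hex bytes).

MEM[0x24,0x04,0x1d,0x18] = e2 b8 b8 9b

[0] 0x0d->0x16 len=6 : ab dc 9b e2 b8 bf
[1] 0x10->0x1c len=5 : e2 b8 bf ce d5
[2] 0x0e->0x22 len=5 : dc 9b e2 b8 bf
[3] 0x25->0x04 len=2 : b8 bf
query mem[0x24]=0xe2, mem[0x04]=0xb8, mem[0x1d]=0xb8, mem[0x18]=0x9b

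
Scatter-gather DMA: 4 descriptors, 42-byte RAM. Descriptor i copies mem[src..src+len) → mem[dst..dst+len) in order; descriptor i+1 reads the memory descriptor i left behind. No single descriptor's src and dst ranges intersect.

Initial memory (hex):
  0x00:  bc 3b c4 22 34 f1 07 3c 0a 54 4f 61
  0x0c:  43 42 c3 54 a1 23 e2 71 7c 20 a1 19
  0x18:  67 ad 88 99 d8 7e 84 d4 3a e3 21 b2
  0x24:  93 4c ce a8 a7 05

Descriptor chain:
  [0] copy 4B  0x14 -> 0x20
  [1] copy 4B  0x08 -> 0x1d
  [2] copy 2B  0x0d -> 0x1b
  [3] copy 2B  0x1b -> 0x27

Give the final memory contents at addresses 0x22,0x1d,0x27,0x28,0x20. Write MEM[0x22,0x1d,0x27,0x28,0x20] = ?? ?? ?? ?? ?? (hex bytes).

MEM[0x22,0x1d,0x27,0x28,0x20] = a1 0a 42 c3 61

D0: mem[0x20..0x23] <- [7c 20 a1 19]
D1: mem[0x1d..0x20] <- [0a 54 4f 61]
D2: mem[0x1b..0x1c] <- [42 c3]
D3: mem[0x27..0x28] <- [42 c3]
query mem[0x22]=0xa1, mem[0x1d]=0x0a, mem[0x27]=0x42, mem[0x28]=0xc3, mem[0x20]=0x61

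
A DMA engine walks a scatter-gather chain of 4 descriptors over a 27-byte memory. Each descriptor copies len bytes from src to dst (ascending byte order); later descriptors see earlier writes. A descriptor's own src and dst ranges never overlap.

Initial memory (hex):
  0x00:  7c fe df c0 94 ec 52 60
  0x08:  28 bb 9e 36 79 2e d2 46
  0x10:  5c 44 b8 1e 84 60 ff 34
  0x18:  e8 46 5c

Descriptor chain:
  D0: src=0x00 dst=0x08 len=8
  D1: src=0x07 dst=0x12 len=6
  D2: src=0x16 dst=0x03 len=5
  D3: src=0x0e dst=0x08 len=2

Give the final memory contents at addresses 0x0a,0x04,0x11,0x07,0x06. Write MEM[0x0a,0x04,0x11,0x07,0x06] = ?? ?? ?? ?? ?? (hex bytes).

[0] 0x00->0x08 len=8 : 7c fe df c0 94 ec 52 60
[1] 0x07->0x12 len=6 : 60 7c fe df c0 94
[2] 0x16->0x03 len=5 : c0 94 e8 46 5c
[3] 0x0e->0x08 len=2 : 52 60
query mem[0x0a]=0xdf, mem[0x04]=0x94, mem[0x11]=0x44, mem[0x07]=0x5c, mem[0x06]=0x46

MEM[0x0a,0x04,0x11,0x07,0x06] = df 94 44 5c 46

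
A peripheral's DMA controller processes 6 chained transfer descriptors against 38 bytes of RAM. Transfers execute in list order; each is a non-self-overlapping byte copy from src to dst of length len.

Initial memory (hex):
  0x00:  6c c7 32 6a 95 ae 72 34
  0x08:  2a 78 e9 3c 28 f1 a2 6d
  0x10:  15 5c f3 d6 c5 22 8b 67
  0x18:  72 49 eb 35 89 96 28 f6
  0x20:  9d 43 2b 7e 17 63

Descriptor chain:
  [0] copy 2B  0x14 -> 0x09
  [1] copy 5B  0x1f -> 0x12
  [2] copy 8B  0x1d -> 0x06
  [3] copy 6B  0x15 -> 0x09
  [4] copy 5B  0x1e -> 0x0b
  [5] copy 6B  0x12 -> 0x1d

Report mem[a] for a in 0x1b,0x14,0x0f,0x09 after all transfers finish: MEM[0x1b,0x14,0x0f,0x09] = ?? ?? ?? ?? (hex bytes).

MEM[0x1b,0x14,0x0f,0x09] = 35 43 2b 2b

[0] 0x14->0x09 len=2 : c5 22
[1] 0x1f->0x12 len=5 : f6 9d 43 2b 7e
[2] 0x1d->0x06 len=8 : 96 28 f6 9d 43 2b 7e 17
[3] 0x15->0x09 len=6 : 2b 7e 67 72 49 eb
[4] 0x1e->0x0b len=5 : 28 f6 9d 43 2b
[5] 0x12->0x1d len=6 : f6 9d 43 2b 7e 67
query mem[0x1b]=0x35, mem[0x14]=0x43, mem[0x0f]=0x2b, mem[0x09]=0x2b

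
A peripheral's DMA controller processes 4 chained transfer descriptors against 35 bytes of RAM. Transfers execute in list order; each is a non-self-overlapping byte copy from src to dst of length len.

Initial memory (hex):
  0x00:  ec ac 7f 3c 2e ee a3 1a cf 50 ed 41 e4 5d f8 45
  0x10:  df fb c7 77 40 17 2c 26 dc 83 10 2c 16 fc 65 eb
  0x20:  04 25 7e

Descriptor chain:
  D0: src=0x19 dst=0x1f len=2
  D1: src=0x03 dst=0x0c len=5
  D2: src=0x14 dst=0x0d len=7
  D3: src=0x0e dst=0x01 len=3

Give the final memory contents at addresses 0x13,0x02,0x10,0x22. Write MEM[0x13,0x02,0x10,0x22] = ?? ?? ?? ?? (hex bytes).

  after D0: wrote 2B at 0x1f = 8310
  after D1: wrote 5B at 0x0c = 3c2eeea31a
  after D2: wrote 7B at 0x0d = 40172c26dc8310
  after D3: wrote 3B at 0x01 = 172c26
query mem[0x13]=0x10, mem[0x02]=0x2c, mem[0x10]=0x26, mem[0x22]=0x7e

MEM[0x13,0x02,0x10,0x22] = 10 2c 26 7e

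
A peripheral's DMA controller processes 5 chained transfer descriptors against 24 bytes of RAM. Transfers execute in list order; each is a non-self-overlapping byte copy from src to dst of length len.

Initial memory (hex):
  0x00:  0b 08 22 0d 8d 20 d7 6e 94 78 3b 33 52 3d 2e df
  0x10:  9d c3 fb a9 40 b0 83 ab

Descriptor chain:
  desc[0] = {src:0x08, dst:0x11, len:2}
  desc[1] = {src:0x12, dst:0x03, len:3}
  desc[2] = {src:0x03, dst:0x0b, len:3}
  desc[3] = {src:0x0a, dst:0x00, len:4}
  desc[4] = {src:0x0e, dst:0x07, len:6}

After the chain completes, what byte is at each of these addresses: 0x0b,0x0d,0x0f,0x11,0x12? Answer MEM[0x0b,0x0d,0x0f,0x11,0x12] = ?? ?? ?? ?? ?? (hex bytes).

MEM[0x0b,0x0d,0x0f,0x11,0x12] = 78 40 df 94 78

[0] 0x08->0x11 len=2 : 94 78
[1] 0x12->0x03 len=3 : 78 a9 40
[2] 0x03->0x0b len=3 : 78 a9 40
[3] 0x0a->0x00 len=4 : 3b 78 a9 40
[4] 0x0e->0x07 len=6 : 2e df 9d 94 78 a9
query mem[0x0b]=0x78, mem[0x0d]=0x40, mem[0x0f]=0xdf, mem[0x11]=0x94, mem[0x12]=0x78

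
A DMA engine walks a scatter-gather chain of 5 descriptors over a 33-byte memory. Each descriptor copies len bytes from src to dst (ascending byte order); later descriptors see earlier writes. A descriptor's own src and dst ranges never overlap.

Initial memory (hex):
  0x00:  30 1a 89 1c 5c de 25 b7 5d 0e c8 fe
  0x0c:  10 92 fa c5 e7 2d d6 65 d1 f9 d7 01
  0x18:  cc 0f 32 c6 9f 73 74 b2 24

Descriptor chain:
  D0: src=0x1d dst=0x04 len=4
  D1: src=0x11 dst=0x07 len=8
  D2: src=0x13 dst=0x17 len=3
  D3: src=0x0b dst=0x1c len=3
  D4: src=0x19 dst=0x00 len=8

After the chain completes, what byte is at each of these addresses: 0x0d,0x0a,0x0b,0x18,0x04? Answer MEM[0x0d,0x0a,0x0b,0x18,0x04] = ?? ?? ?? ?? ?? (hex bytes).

MEM[0x0d,0x0a,0x0b,0x18,0x04] = 01 d1 f9 d1 d7

#0 dst[0x04+4] := {0x73,0x74,0xb2,0x24}
#1 dst[0x07+8] := {0x2d,0xd6,0x65,0xd1,0xf9,0xd7,0x01,0xcc}
#2 dst[0x17+3] := {0x65,0xd1,0xf9}
#3 dst[0x1c+3] := {0xf9,0xd7,0x01}
#4 dst[0x00+8] := {0xf9,0x32,0xc6,0xf9,0xd7,0x01,0xb2,0x24}
query mem[0x0d]=0x01, mem[0x0a]=0xd1, mem[0x0b]=0xf9, mem[0x18]=0xd1, mem[0x04]=0xd7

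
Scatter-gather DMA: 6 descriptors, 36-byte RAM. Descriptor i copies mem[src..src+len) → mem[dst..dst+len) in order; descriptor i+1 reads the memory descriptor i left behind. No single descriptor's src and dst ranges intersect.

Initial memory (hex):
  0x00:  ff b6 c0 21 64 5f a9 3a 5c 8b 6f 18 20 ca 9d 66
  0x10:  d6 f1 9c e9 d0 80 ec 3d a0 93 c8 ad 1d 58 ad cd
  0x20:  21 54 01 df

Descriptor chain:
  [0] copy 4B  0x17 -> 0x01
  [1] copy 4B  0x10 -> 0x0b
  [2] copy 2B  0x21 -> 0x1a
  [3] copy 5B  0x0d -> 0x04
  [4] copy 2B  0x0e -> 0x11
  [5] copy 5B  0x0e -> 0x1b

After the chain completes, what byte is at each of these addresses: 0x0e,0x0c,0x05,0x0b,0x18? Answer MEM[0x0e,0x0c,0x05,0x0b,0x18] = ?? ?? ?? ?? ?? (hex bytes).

[0] 0x17->0x01 len=4 : 3d a0 93 c8
[1] 0x10->0x0b len=4 : d6 f1 9c e9
[2] 0x21->0x1a len=2 : 54 01
[3] 0x0d->0x04 len=5 : 9c e9 66 d6 f1
[4] 0x0e->0x11 len=2 : e9 66
[5] 0x0e->0x1b len=5 : e9 66 d6 e9 66
query mem[0x0e]=0xe9, mem[0x0c]=0xf1, mem[0x05]=0xe9, mem[0x0b]=0xd6, mem[0x18]=0xa0

MEM[0x0e,0x0c,0x05,0x0b,0x18] = e9 f1 e9 d6 a0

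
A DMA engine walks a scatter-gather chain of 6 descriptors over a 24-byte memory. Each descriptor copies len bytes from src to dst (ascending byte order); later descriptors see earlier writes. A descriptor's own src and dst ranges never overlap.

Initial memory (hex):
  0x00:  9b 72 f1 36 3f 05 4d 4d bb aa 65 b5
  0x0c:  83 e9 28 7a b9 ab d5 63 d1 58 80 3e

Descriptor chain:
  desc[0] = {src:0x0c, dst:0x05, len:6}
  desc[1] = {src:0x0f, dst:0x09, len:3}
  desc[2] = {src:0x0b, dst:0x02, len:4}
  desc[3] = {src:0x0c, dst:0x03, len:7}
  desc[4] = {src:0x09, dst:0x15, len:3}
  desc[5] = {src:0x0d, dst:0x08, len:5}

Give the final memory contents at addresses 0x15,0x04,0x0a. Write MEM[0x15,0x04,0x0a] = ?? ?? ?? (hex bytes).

D0: mem[0x05..0x0a] <- [83 e9 28 7a b9 ab]
D1: mem[0x09..0x0b] <- [7a b9 ab]
D2: mem[0x02..0x05] <- [ab 83 e9 28]
D3: mem[0x03..0x09] <- [83 e9 28 7a b9 ab d5]
D4: mem[0x15..0x17] <- [d5 b9 ab]
D5: mem[0x08..0x0c] <- [e9 28 7a b9 ab]
query mem[0x15]=0xd5, mem[0x04]=0xe9, mem[0x0a]=0x7a

MEM[0x15,0x04,0x0a] = d5 e9 7a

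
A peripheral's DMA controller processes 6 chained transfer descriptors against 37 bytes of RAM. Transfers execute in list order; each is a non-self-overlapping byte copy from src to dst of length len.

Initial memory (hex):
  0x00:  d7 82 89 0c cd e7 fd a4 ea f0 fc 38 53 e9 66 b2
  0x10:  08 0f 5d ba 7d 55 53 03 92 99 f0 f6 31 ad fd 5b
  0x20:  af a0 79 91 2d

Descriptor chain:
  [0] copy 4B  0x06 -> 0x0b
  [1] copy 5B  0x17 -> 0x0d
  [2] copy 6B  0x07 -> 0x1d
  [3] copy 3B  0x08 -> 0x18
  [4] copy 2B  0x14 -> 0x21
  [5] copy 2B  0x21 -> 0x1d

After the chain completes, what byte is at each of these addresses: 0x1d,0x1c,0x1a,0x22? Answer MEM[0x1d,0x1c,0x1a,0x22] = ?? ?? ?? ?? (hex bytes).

MEM[0x1d,0x1c,0x1a,0x22] = 7d 31 fc 55

D0: mem[0x0b..0x0e] <- [fd a4 ea f0]
D1: mem[0x0d..0x11] <- [03 92 99 f0 f6]
D2: mem[0x1d..0x22] <- [a4 ea f0 fc fd a4]
D3: mem[0x18..0x1a] <- [ea f0 fc]
D4: mem[0x21..0x22] <- [7d 55]
D5: mem[0x1d..0x1e] <- [7d 55]
query mem[0x1d]=0x7d, mem[0x1c]=0x31, mem[0x1a]=0xfc, mem[0x22]=0x55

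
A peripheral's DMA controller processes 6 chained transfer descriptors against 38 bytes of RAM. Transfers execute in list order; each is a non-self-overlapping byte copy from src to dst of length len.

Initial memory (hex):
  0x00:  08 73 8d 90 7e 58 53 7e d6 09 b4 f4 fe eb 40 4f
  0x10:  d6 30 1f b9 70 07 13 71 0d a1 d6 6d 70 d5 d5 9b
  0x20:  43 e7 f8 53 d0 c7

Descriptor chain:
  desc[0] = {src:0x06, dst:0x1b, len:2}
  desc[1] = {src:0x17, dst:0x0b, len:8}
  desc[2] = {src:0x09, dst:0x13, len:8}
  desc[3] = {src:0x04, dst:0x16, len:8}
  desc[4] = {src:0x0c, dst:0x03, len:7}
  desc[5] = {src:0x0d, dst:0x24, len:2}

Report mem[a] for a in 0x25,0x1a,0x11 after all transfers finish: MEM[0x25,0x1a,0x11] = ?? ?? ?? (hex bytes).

MEM[0x25,0x1a,0x11] = d6 d6 d5

D0: mem[0x1b..0x1c] <- [53 7e]
D1: mem[0x0b..0x12] <- [71 0d a1 d6 53 7e d5 d5]
D2: mem[0x13..0x1a] <- [09 b4 71 0d a1 d6 53 7e]
D3: mem[0x16..0x1d] <- [7e 58 53 7e d6 09 b4 71]
D4: mem[0x03..0x09] <- [0d a1 d6 53 7e d5 d5]
D5: mem[0x24..0x25] <- [a1 d6]
query mem[0x25]=0xd6, mem[0x1a]=0xd6, mem[0x11]=0xd5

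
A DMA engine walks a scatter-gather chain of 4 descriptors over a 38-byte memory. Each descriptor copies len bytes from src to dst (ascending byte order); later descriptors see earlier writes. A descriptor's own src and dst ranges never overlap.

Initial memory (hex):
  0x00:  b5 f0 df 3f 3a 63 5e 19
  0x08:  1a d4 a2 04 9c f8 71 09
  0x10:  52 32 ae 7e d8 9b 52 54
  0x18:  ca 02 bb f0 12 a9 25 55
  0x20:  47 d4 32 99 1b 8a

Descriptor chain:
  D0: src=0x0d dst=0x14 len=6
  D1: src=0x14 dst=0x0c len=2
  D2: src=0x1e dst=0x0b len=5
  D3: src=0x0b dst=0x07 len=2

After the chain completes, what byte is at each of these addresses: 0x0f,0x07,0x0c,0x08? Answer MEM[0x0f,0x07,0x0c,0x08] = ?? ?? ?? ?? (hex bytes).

D0: mem[0x14..0x19] <- [f8 71 09 52 32 ae]
D1: mem[0x0c..0x0d] <- [f8 71]
D2: mem[0x0b..0x0f] <- [25 55 47 d4 32]
D3: mem[0x07..0x08] <- [25 55]
query mem[0x0f]=0x32, mem[0x07]=0x25, mem[0x0c]=0x55, mem[0x08]=0x55

MEM[0x0f,0x07,0x0c,0x08] = 32 25 55 55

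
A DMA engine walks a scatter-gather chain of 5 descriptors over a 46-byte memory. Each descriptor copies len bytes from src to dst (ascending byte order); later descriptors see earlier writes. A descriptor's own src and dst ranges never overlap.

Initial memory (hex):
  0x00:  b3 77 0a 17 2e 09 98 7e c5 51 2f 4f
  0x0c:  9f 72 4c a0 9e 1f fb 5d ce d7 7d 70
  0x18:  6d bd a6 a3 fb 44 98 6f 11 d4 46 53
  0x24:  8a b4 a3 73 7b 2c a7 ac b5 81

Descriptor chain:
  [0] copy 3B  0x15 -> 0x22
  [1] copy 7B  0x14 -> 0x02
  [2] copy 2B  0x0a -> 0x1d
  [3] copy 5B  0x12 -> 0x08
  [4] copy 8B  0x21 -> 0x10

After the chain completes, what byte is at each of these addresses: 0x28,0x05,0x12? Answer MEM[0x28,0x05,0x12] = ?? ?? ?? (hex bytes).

MEM[0x28,0x05,0x12] = 7b 70 7d

D0: mem[0x22..0x24] <- [d7 7d 70]
D1: mem[0x02..0x08] <- [ce d7 7d 70 6d bd a6]
D2: mem[0x1d..0x1e] <- [2f 4f]
D3: mem[0x08..0x0c] <- [fb 5d ce d7 7d]
D4: mem[0x10..0x17] <- [d4 d7 7d 70 b4 a3 73 7b]
query mem[0x28]=0x7b, mem[0x05]=0x70, mem[0x12]=0x7d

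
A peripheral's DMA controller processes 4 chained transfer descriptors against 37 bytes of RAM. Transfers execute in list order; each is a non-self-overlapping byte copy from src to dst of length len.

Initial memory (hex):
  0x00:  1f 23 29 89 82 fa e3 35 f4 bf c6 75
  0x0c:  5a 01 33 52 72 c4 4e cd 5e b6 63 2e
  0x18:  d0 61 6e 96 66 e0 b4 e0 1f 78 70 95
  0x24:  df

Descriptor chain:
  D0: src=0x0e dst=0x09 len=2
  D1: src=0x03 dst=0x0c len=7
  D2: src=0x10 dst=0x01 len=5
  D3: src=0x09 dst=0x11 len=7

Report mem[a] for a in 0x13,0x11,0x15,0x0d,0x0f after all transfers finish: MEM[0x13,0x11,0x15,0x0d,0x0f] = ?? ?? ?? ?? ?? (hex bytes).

MEM[0x13,0x11,0x15,0x0d,0x0f] = 75 33 82 82 e3

  after D0: wrote 2B at 0x09 = 3352
  after D1: wrote 7B at 0x0c = 8982fae335f433
  after D2: wrote 5B at 0x01 = 35f433cd5e
  after D3: wrote 7B at 0x11 = 3352758982fae3
query mem[0x13]=0x75, mem[0x11]=0x33, mem[0x15]=0x82, mem[0x0d]=0x82, mem[0x0f]=0xe3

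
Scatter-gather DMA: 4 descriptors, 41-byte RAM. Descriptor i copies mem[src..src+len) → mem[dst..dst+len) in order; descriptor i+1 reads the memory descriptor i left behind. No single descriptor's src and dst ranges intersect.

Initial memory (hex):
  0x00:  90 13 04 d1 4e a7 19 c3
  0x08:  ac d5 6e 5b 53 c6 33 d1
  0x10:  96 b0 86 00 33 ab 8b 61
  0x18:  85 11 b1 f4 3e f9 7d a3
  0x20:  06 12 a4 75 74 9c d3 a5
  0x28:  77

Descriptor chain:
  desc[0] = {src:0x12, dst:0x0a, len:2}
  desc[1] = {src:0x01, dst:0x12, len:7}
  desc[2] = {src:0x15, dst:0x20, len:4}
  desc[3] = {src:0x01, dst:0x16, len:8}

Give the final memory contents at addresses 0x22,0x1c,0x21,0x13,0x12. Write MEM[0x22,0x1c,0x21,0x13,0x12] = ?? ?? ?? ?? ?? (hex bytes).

[0] 0x12->0x0a len=2 : 86 00
[1] 0x01->0x12 len=7 : 13 04 d1 4e a7 19 c3
[2] 0x15->0x20 len=4 : 4e a7 19 c3
[3] 0x01->0x16 len=8 : 13 04 d1 4e a7 19 c3 ac
query mem[0x22]=0x19, mem[0x1c]=0xc3, mem[0x21]=0xa7, mem[0x13]=0x04, mem[0x12]=0x13

MEM[0x22,0x1c,0x21,0x13,0x12] = 19 c3 a7 04 13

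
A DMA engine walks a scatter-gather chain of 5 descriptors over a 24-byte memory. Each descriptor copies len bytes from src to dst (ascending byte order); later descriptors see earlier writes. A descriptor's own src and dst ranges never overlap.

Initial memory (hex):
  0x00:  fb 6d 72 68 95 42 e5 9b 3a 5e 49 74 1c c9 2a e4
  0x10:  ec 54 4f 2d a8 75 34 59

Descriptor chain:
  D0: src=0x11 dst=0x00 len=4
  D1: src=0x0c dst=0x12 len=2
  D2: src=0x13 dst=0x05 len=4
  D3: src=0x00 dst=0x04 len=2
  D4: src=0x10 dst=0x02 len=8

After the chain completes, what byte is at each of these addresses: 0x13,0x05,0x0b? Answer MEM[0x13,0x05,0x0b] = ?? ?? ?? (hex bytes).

MEM[0x13,0x05,0x0b] = c9 c9 74

[0] 0x11->0x00 len=4 : 54 4f 2d a8
[1] 0x0c->0x12 len=2 : 1c c9
[2] 0x13->0x05 len=4 : c9 a8 75 34
[3] 0x00->0x04 len=2 : 54 4f
[4] 0x10->0x02 len=8 : ec 54 1c c9 a8 75 34 59
query mem[0x13]=0xc9, mem[0x05]=0xc9, mem[0x0b]=0x74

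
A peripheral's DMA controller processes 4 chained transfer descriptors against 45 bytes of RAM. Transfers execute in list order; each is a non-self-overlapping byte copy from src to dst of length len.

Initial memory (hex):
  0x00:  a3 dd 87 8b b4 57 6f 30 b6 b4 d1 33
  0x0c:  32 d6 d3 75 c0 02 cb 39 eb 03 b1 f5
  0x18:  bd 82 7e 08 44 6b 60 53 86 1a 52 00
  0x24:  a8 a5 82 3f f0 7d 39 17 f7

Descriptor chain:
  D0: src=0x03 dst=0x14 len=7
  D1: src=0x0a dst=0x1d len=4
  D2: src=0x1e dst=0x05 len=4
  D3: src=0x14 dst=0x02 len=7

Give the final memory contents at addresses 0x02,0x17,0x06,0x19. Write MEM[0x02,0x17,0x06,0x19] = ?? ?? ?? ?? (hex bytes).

MEM[0x02,0x17,0x06,0x19] = 8b 6f 30 b6

#0 dst[0x14+7] := {0x8b,0xb4,0x57,0x6f,0x30,0xb6,0xb4}
#1 dst[0x1d+4] := {0xd1,0x33,0x32,0xd6}
#2 dst[0x05+4] := {0x33,0x32,0xd6,0x1a}
#3 dst[0x02+7] := {0x8b,0xb4,0x57,0x6f,0x30,0xb6,0xb4}
query mem[0x02]=0x8b, mem[0x17]=0x6f, mem[0x06]=0x30, mem[0x19]=0xb6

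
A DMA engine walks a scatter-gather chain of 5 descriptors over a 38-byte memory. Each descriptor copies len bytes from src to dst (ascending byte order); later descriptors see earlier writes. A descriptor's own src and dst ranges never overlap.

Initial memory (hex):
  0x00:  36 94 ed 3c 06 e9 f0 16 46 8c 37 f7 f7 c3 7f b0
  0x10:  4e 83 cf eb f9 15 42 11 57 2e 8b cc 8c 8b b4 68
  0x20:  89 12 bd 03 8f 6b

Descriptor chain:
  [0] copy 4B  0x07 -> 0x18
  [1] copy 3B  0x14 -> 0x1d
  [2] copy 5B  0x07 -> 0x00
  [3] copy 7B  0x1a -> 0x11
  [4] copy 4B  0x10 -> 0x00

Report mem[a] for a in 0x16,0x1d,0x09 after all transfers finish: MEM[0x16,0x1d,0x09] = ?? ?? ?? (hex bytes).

  after D0: wrote 4B at 0x18 = 16468c37
  after D1: wrote 3B at 0x1d = f91542
  after D2: wrote 5B at 0x00 = 16468c37f7
  after D3: wrote 7B at 0x11 = 8c378cf9154289
  after D4: wrote 4B at 0x00 = 4e8c378c
query mem[0x16]=0x42, mem[0x1d]=0xf9, mem[0x09]=0x8c

MEM[0x16,0x1d,0x09] = 42 f9 8c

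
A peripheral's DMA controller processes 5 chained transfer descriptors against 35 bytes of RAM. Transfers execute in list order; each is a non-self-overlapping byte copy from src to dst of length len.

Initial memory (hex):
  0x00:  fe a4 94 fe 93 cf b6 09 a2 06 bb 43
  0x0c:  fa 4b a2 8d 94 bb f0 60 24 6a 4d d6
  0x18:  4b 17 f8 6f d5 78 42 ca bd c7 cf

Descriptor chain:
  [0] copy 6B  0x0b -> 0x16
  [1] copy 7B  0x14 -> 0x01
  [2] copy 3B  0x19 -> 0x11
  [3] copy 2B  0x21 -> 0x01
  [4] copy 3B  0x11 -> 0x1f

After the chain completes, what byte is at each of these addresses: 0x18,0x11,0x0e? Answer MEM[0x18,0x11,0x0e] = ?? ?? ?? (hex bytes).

MEM[0x18,0x11,0x0e] = 4b a2 a2

D0: mem[0x16..0x1b] <- [43 fa 4b a2 8d 94]
D1: mem[0x01..0x07] <- [24 6a 43 fa 4b a2 8d]
D2: mem[0x11..0x13] <- [a2 8d 94]
D3: mem[0x01..0x02] <- [c7 cf]
D4: mem[0x1f..0x21] <- [a2 8d 94]
query mem[0x18]=0x4b, mem[0x11]=0xa2, mem[0x0e]=0xa2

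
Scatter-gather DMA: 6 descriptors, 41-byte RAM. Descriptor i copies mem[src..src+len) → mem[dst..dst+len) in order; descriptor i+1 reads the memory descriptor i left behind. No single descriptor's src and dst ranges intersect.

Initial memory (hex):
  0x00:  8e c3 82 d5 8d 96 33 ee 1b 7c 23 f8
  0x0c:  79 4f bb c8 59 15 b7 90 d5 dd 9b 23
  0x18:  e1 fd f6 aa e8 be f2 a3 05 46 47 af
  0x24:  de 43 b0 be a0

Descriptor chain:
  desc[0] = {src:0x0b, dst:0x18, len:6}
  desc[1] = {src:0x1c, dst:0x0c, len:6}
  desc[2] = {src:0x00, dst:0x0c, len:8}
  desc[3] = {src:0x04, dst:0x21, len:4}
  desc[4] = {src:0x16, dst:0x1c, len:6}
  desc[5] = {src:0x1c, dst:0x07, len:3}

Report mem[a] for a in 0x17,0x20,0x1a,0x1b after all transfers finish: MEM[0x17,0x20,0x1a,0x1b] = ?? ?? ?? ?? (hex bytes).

  after D0: wrote 6B at 0x18 = f8794fbbc859
  after D1: wrote 6B at 0x0c = c859f2a30546
  after D2: wrote 8B at 0x0c = 8ec382d58d9633ee
  after D3: wrote 4B at 0x21 = 8d9633ee
  after D4: wrote 6B at 0x1c = 9b23f8794fbb
  after D5: wrote 3B at 0x07 = 9b23f8
query mem[0x17]=0x23, mem[0x20]=0x4f, mem[0x1a]=0x4f, mem[0x1b]=0xbb

MEM[0x17,0x20,0x1a,0x1b] = 23 4f 4f bb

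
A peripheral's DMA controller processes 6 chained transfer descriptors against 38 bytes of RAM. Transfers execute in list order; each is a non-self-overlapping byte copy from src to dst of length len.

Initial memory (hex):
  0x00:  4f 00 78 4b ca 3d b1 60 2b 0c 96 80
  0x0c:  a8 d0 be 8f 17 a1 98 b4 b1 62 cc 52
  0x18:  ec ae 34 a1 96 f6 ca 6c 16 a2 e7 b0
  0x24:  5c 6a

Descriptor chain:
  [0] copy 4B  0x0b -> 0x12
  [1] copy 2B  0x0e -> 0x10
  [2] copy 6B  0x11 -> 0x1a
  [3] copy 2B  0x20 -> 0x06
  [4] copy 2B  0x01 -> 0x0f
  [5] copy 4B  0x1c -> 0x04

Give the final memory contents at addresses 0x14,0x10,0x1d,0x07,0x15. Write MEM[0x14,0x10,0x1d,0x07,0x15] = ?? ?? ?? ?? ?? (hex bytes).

MEM[0x14,0x10,0x1d,0x07,0x15] = d0 78 d0 cc be

[0] 0x0b->0x12 len=4 : 80 a8 d0 be
[1] 0x0e->0x10 len=2 : be 8f
[2] 0x11->0x1a len=6 : 8f 80 a8 d0 be cc
[3] 0x20->0x06 len=2 : 16 a2
[4] 0x01->0x0f len=2 : 00 78
[5] 0x1c->0x04 len=4 : a8 d0 be cc
query mem[0x14]=0xd0, mem[0x10]=0x78, mem[0x1d]=0xd0, mem[0x07]=0xcc, mem[0x15]=0xbe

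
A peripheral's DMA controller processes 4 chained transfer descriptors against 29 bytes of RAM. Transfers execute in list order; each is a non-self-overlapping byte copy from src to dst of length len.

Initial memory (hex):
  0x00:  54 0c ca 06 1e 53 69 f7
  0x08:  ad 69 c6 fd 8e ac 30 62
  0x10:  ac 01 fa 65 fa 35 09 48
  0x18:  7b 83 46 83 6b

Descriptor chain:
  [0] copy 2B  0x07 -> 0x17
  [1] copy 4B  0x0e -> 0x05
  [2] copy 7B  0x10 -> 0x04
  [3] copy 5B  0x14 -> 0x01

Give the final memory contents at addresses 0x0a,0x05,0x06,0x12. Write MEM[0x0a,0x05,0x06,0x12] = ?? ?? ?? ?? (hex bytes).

D0: mem[0x17..0x18] <- [f7 ad]
D1: mem[0x05..0x08] <- [30 62 ac 01]
D2: mem[0x04..0x0a] <- [ac 01 fa 65 fa 35 09]
D3: mem[0x01..0x05] <- [fa 35 09 f7 ad]
query mem[0x0a]=0x09, mem[0x05]=0xad, mem[0x06]=0xfa, mem[0x12]=0xfa

MEM[0x0a,0x05,0x06,0x12] = 09 ad fa fa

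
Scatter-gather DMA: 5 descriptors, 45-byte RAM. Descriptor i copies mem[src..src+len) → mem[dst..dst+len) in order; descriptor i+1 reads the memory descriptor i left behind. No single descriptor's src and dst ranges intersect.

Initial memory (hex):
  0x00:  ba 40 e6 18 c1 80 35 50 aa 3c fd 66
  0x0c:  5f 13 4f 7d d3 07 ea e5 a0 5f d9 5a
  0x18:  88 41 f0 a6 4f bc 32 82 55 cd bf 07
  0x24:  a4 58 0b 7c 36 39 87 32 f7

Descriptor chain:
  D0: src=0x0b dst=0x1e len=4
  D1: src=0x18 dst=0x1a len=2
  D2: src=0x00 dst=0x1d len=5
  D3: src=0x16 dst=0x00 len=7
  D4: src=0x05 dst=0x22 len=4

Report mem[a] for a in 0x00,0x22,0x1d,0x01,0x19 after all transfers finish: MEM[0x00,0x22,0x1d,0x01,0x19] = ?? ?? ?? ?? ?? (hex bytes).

[0] 0x0b->0x1e len=4 : 66 5f 13 4f
[1] 0x18->0x1a len=2 : 88 41
[2] 0x00->0x1d len=5 : ba 40 e6 18 c1
[3] 0x16->0x00 len=7 : d9 5a 88 41 88 41 4f
[4] 0x05->0x22 len=4 : 41 4f 50 aa
query mem[0x00]=0xd9, mem[0x22]=0x41, mem[0x1d]=0xba, mem[0x01]=0x5a, mem[0x19]=0x41

MEM[0x00,0x22,0x1d,0x01,0x19] = d9 41 ba 5a 41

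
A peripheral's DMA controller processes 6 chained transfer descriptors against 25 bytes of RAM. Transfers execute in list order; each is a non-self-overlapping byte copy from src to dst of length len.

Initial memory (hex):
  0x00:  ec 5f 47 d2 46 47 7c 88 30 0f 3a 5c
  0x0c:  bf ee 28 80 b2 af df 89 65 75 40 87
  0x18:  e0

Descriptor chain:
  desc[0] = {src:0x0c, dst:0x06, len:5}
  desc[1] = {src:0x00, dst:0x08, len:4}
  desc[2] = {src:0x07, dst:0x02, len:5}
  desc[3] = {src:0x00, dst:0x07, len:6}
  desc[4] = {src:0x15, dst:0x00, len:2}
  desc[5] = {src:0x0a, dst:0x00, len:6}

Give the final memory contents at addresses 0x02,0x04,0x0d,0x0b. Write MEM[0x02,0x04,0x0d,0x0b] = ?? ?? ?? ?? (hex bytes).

[0] 0x0c->0x06 len=5 : bf ee 28 80 b2
[1] 0x00->0x08 len=4 : ec 5f 47 d2
[2] 0x07->0x02 len=5 : ee ec 5f 47 d2
[3] 0x00->0x07 len=6 : ec 5f ee ec 5f 47
[4] 0x15->0x00 len=2 : 75 40
[5] 0x0a->0x00 len=6 : ec 5f 47 ee 28 80
query mem[0x02]=0x47, mem[0x04]=0x28, mem[0x0d]=0xee, mem[0x0b]=0x5f

MEM[0x02,0x04,0x0d,0x0b] = 47 28 ee 5f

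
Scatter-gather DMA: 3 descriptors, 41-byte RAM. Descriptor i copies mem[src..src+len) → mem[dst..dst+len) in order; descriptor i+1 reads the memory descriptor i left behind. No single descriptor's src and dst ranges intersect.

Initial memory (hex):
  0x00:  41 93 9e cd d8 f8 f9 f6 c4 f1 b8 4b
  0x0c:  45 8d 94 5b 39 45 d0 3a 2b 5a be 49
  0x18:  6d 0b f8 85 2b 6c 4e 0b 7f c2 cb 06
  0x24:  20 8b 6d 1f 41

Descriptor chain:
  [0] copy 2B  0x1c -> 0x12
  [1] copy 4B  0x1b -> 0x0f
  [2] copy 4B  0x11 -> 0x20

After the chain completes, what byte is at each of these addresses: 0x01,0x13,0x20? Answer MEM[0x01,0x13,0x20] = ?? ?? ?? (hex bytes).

MEM[0x01,0x13,0x20] = 93 6c 6c

D0: mem[0x12..0x13] <- [2b 6c]
D1: mem[0x0f..0x12] <- [85 2b 6c 4e]
D2: mem[0x20..0x23] <- [6c 4e 6c 2b]
query mem[0x01]=0x93, mem[0x13]=0x6c, mem[0x20]=0x6c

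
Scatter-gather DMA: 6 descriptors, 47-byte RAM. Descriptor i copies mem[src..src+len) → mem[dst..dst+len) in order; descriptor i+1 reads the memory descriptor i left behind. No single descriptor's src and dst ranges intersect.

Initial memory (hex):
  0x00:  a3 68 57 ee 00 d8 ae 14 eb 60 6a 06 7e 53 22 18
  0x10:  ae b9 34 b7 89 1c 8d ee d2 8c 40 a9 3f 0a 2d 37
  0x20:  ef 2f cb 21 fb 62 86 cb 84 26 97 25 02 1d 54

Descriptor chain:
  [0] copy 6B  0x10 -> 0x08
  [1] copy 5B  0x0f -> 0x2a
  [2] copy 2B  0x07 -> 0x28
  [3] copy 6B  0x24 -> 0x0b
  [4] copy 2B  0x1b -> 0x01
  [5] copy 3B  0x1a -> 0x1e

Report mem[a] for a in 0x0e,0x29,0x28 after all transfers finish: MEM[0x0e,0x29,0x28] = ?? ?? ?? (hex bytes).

MEM[0x0e,0x29,0x28] = cb ae 14

  after D0: wrote 6B at 0x08 = aeb934b7891c
  after D1: wrote 5B at 0x2a = 18aeb934b7
  after D2: wrote 2B at 0x28 = 14ae
  after D3: wrote 6B at 0x0b = fb6286cb14ae
  after D4: wrote 2B at 0x01 = a93f
  after D5: wrote 3B at 0x1e = 40a93f
query mem[0x0e]=0xcb, mem[0x29]=0xae, mem[0x28]=0x14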